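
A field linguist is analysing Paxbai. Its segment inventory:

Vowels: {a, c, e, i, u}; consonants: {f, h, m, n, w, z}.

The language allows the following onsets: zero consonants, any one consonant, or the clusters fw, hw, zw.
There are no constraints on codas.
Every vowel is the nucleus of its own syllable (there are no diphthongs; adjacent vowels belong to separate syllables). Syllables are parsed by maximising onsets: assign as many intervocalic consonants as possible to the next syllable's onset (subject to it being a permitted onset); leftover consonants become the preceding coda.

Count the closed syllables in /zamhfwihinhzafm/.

3

The vowels are a, i, i, a — 4 nuclei, so 4 syllables.
V1 /a/ – V2 /i/: cluster /mhfw/ — the longest permitted-onset suffix is /fw/; onset = /fw/, preceding coda = /mh/.
V2 /i/ – V3 /i/: /h/ is a single consonant, so it becomes the next onset.
V3 /i/ – V4 /a/: cluster /nhz/ — the longest permitted-onset suffix is /z/; onset = /z/, preceding coda = /nh/.
Putting it together: zamh.fwi.hinh.zafm.
Classifying each syllable: /zamh/ (closed), /fwi/ (open), /hinh/ (closed), /zafm/ (closed).
Closed syllables: 3.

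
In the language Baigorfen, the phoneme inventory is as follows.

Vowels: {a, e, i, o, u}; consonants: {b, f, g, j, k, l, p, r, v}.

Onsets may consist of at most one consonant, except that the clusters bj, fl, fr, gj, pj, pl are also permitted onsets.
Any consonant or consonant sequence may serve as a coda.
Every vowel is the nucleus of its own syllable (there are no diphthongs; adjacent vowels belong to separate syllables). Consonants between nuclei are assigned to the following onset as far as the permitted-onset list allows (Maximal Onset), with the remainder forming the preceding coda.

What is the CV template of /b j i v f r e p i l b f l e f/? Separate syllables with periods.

CCVC.CCV.CVCC.CCVC

Vowels present: i, e, i, e; each is a nucleus, giving 4 syllables.
σ1/σ2 boundary: /vfr/; trying suffixes from longest down, /fr/ is the first permitted one, so coda /v/ | onset /fr/.
σ2/σ3 boundary: /p/ → onset of the next syllable (single consonants are always licit onsets).
σ3/σ4 boundary: cluster /lbfl/ — the longest permitted-onset suffix is /fl/; onset = /fl/, preceding coda = /lb/.
Putting it together: bjiv.fre.pilb.flef.
Mapping each syllable to C/V: /bjiv/ → CCVC, /fre/ → CCV, /pilb/ → CVCC, /flef/ → CCVC.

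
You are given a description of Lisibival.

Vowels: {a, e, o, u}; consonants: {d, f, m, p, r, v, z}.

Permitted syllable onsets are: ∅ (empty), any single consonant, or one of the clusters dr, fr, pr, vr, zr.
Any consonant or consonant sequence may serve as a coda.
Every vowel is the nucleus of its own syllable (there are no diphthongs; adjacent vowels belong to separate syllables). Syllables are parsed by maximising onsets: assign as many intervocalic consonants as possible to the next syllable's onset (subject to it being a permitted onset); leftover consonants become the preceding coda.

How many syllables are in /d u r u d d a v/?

3

The vowels are u, u, a — 3 nuclei, so 3 syllables.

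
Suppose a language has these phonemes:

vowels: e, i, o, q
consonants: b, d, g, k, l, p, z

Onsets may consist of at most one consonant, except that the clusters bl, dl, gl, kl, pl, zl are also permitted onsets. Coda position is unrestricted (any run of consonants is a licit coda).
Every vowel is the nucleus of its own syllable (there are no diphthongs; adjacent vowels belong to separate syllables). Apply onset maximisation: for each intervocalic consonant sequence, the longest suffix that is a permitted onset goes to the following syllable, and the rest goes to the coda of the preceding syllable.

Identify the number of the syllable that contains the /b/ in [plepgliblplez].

The vowels are e, i, e — 3 nuclei, so 3 syllables.
Between /e/ (V1) and /i/ (V2): /pgl/; trying suffixes from longest down, /gl/ is the first permitted one, so coda /p/ | onset /gl/.
Between /i/ (V2) and /e/ (V3): /blpl/ splits as /bl/ + /pl/ (/pl/ is the longest suffix that is a licit onset).
Syllabification: plep.glibl.plez.
The /b/ is in the coda of syllable 2 (/glibl/).

2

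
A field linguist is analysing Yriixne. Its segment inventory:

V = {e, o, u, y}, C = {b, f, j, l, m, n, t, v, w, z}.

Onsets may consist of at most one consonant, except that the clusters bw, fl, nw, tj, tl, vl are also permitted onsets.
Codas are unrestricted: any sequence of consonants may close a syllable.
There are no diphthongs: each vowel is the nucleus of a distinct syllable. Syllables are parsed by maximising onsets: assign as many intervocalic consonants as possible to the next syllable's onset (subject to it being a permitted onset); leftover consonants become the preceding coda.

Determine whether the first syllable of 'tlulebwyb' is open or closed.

The vowels are u, e, y — 3 nuclei, so 3 syllables.
V1 /u/ – V2 /e/: /l/ → onset of the next syllable (single consonants are always licit onsets).
V2 /e/ – V3 /y/: /bw/ is a licit onset in full, so it all attaches to the next syllable.
So the parse is tlu.le.bwyb.
Syllable 1 is /tlu/; it ends in its nucleus with no coda, so it is open.

open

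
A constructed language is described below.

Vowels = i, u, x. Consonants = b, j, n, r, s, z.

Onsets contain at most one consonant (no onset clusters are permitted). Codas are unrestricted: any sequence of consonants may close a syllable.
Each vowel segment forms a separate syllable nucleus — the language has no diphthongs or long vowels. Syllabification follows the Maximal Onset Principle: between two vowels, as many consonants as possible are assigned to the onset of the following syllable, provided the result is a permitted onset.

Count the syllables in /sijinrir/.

Nuclei (vowels): i, i, i → 3 syllables.

3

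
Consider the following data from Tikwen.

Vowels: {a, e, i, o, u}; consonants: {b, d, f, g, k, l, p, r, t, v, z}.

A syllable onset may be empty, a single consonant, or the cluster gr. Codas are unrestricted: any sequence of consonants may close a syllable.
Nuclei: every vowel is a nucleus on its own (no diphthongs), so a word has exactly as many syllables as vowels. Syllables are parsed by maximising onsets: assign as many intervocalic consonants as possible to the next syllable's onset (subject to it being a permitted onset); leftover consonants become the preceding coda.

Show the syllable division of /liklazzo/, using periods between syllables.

Nuclei (vowels): i, a, o → 3 syllables.
V1 /i/ – V2 /a/: cluster /kl/ — the longest permitted-onset suffix is /l/; onset = /l/, preceding coda = /k/.
V2 /a/ – V3 /o/: cluster /zz/ — the longest permitted-onset suffix is /z/; onset = /z/, preceding coda = /z/.

lik.laz.zo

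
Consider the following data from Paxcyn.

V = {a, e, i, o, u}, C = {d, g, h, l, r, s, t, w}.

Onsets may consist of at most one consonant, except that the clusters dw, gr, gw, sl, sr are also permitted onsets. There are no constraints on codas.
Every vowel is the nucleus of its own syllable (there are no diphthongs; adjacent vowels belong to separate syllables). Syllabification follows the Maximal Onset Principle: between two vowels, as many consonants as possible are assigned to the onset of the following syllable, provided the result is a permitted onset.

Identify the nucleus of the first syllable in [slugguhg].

u

Vowels present: u, u; each is a nucleus, giving 2 syllables.
The first nucleus (vowel 1 from the left) is /u/.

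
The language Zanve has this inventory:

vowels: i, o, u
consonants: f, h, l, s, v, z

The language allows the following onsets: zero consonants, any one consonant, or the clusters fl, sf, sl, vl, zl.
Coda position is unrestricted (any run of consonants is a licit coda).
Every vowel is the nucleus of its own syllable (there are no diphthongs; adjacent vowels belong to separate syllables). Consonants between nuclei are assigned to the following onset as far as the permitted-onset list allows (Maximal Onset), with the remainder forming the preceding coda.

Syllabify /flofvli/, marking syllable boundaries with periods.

flof.vli

Vowels present: o, i; each is a nucleus, giving 2 syllables.
σ1/σ2 boundary: /fvl/; trying suffixes from longest down, /vl/ is the first permitted one, so coda /f/ | onset /vl/.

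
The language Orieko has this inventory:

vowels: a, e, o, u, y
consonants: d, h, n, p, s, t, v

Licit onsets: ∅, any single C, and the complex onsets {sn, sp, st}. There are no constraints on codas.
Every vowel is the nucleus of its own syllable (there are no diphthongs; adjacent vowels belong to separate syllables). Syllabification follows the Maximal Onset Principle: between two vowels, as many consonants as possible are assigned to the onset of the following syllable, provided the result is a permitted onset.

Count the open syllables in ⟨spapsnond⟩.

The vowels are a, o — 2 nuclei, so 2 syllables.
Between /a/ (V1) and /o/ (V2): /psn/ splits as /p/ + /sn/ (/sn/ is the longest suffix that is a licit onset).
So the parse is spap.snond.
Classifying each syllable: /spap/ (closed), /snond/ (closed).
Open syllables: 0.

0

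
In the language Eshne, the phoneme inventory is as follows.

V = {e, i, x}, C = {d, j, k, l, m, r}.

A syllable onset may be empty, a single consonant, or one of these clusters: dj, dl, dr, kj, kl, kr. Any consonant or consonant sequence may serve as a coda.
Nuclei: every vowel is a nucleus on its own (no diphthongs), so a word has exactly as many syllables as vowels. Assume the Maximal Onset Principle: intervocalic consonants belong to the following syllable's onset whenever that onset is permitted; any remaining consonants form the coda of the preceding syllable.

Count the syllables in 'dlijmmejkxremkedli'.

The vowels are i, e, x, e, e, i — 6 nuclei, so 6 syllables.

6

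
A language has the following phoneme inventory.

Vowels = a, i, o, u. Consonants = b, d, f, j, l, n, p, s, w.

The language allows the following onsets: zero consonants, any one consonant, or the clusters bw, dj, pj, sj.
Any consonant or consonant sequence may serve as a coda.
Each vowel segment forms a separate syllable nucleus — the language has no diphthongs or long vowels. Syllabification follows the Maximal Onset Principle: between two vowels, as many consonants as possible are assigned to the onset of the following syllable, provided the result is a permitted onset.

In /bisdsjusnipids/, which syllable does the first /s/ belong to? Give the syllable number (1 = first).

1

The vowels are i, u, i, i — 4 nuclei, so 4 syllables.
σ1/σ2 boundary: /sdsj/ splits as /sd/ + /sj/ (/sj/ is the longest suffix that is a licit onset).
σ2/σ3 boundary: /sn/ splits as /s/ + /n/ (/n/ is the longest suffix that is a licit onset).
σ3/σ4 boundary: just /p/ — single C goes to the following onset.
Result: bisd.sjus.ni.pids.
The first /s/ is in the coda of syllable 1 (/bisd/).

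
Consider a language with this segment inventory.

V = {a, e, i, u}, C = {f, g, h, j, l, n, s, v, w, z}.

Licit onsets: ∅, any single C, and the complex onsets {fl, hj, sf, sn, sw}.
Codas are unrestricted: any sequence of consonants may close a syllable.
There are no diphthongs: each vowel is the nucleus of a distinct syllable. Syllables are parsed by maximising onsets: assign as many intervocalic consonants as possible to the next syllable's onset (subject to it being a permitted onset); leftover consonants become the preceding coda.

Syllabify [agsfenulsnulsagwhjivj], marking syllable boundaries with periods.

The vowels are a, e, u, u, a, i — 6 nuclei, so 6 syllables.
V1 /a/ – V2 /e/: /gsf/ splits as /g/ + /sf/ (/sf/ is the longest suffix that is a licit onset).
V2 /e/ – V3 /u/: just /n/ — single C goes to the following onset.
V3 /u/ – V4 /u/: /lsn/; trying suffixes from longest down, /sn/ is the first permitted one, so coda /l/ | onset /sn/.
V4 /u/ – V5 /a/: /ls/; trying suffixes from longest down, /s/ is the first permitted one, so coda /l/ | onset /s/.
V5 /a/ – V6 /i/: cluster /gwhj/ — the longest permitted-onset suffix is /hj/; onset = /hj/, preceding coda = /gw/.

ag.sfe.nul.snul.sagw.hjivj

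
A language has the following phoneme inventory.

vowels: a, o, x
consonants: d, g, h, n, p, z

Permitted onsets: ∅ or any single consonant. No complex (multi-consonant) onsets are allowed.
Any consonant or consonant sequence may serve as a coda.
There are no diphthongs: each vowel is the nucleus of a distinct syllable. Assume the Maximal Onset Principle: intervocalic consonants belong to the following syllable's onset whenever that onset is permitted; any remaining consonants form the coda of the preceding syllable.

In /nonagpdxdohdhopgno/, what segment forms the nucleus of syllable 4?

o

The vowels are o, a, x, o, o, o — 6 nuclei, so 6 syllables.
The fourth nucleus (vowel 4 from the left) is /o/.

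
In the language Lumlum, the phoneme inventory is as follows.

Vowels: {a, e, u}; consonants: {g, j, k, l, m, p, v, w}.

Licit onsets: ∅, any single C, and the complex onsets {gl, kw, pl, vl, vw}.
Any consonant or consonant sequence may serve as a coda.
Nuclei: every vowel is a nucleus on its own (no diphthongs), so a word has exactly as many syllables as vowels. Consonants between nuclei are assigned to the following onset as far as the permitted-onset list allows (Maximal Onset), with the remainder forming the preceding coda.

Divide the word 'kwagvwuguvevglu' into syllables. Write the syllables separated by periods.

Nuclei (vowels): a, u, u, e, u → 5 syllables.
σ1/σ2 boundary: cluster /gvw/ — the longest permitted-onset suffix is /vw/; onset = /vw/, preceding coda = /g/.
σ2/σ3 boundary: /g/ is a single consonant, so it becomes the next onset.
σ3/σ4 boundary: /v/ is a single consonant, so it becomes the next onset.
σ4/σ5 boundary: /vgl/ splits as /v/ + /gl/ (/gl/ is the longest suffix that is a licit onset).

kwag.vwu.gu.vev.glu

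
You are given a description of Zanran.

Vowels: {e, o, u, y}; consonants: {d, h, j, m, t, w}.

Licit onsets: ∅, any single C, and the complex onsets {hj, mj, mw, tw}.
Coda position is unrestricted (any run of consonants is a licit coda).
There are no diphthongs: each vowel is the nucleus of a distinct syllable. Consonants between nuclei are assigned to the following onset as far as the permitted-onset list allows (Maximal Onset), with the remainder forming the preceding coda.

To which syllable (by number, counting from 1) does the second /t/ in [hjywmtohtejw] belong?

3

The vowels are y, o, e — 3 nuclei, so 3 syllables.
Between /y/ (V1) and /o/ (V2): /wmt/ — longest licit onset from the right is /t/, leaving /wm/ as coda.
Between /o/ (V2) and /e/ (V3): cluster /ht/ — the longest permitted-onset suffix is /t/; onset = /t/, preceding coda = /h/.
Putting it together: hjywm.toh.tejw.
The second /t/ is in the onset of syllable 3 (/tejw/).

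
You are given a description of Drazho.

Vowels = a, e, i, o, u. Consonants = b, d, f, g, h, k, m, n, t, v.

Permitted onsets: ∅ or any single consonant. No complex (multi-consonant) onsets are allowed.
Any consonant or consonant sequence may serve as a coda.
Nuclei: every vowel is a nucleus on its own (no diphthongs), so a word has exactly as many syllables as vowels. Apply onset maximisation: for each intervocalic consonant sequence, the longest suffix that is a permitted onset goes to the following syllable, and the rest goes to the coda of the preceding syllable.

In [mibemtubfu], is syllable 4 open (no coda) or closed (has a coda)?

open

Vowels present: i, e, u, u; each is a nucleus, giving 4 syllables.
V1 /i/ – V2 /e/: just /b/ — single C goes to the following onset.
V2 /e/ – V3 /u/: /mt/ — longest licit onset from the right is /t/, leaving /m/ as coda.
V3 /u/ – V4 /u/: /bf/ — longest licit onset from the right is /f/, leaving /b/ as coda.
So the parse is mi.bem.tub.fu.
Syllable 4 is /fu/; it ends in its nucleus with no coda, so it is open.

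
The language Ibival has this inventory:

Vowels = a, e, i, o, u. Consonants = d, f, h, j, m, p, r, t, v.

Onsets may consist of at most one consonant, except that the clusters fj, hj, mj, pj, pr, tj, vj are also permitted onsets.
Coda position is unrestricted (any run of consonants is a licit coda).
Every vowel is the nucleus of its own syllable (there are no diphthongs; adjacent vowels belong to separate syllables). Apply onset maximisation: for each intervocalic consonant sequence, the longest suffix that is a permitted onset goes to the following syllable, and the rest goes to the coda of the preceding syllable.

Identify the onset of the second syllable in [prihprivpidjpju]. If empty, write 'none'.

pr

Nuclei (vowels): i, i, i, u → 4 syllables.
V1 /i/ – V2 /i/: /hpr/ — longest licit onset from the right is /pr/, leaving /h/ as coda.
V2 /i/ – V3 /i/: /vp/ — longest licit onset from the right is /p/, leaving /v/ as coda.
V3 /i/ – V4 /u/: /djpj/ — longest licit onset from the right is /pj/, leaving /dj/ as coda.
Putting it together: prih.priv.pidj.pju.
Syllable 2 is /priv/: onset /pr/, nucleus /i/, coda /v/.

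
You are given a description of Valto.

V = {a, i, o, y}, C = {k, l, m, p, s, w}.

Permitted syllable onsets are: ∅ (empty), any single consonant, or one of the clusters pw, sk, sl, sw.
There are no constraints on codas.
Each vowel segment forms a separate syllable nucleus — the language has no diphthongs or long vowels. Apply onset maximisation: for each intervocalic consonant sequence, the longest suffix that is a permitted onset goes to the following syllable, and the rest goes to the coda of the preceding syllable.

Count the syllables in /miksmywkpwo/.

Nuclei (vowels): i, y, o → 3 syllables.

3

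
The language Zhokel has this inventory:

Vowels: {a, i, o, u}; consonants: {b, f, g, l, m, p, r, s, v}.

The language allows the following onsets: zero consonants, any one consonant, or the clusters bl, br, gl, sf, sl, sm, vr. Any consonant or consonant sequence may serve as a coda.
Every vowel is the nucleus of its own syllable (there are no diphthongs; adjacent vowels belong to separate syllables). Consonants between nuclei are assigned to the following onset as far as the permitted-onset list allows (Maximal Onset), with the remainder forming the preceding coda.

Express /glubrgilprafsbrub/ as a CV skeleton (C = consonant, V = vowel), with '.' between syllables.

The vowels are u, i, a, u — 4 nuclei, so 4 syllables.
σ1/σ2 boundary: /brg/; trying suffixes from longest down, /g/ is the first permitted one, so coda /br/ | onset /g/.
σ2/σ3 boundary: /lpr/ splits as /lp/ + /r/ (/r/ is the longest suffix that is a licit onset).
σ3/σ4 boundary: /fsbr/; trying suffixes from longest down, /br/ is the first permitted one, so coda /fs/ | onset /br/.
Putting it together: glubr.gilp.rafs.brub.
Mapping each syllable to C/V: /glubr/ → CCVCC, /gilp/ → CVCC, /rafs/ → CVCC, /brub/ → CCVC.

CCVCC.CVCC.CVCC.CCVC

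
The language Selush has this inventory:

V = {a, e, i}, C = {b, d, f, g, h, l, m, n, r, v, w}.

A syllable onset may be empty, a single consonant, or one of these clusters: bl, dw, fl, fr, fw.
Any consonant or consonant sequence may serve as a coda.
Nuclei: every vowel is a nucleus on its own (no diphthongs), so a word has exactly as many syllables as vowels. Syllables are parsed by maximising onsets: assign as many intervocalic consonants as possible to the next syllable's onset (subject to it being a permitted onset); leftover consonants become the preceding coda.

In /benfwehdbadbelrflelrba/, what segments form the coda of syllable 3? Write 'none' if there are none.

d

The vowels are e, e, a, e, e, a — 6 nuclei, so 6 syllables.
Between /e/ (V1) and /e/ (V2): /nfw/; trying suffixes from longest down, /fw/ is the first permitted one, so coda /n/ | onset /fw/.
Between /e/ (V2) and /a/ (V3): /hdb/ splits as /hd/ + /b/ (/b/ is the longest suffix that is a licit onset).
Between /a/ (V3) and /e/ (V4): /db/ — longest licit onset from the right is /b/, leaving /d/ as coda.
Between /e/ (V4) and /e/ (V5): /lrfl/; trying suffixes from longest down, /fl/ is the first permitted one, so coda /lr/ | onset /fl/.
Between /e/ (V5) and /a/ (V6): /lrb/; trying suffixes from longest down, /b/ is the first permitted one, so coda /lr/ | onset /b/.
Result: ben.fwehd.bad.belr.flelr.ba.
Syllable 3 is /bad/: onset /b/, nucleus /a/, coda /d/.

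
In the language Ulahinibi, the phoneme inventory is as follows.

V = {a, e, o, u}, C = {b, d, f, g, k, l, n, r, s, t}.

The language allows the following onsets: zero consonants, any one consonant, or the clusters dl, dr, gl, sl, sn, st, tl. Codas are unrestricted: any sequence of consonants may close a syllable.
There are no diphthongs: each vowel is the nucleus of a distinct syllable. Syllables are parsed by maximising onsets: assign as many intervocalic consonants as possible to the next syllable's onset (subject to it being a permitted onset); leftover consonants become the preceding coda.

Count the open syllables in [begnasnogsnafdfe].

2

Vowels present: e, a, o, a, e; each is a nucleus, giving 5 syllables.
σ1/σ2 boundary: cluster /gn/ — the longest permitted-onset suffix is /n/; onset = /n/, preceding coda = /g/.
σ2/σ3 boundary: cluster /sn/ — /sn/ is itself a permitted onset, so the whole cluster goes right; preceding coda = ∅.
σ3/σ4 boundary: /gsn/; trying suffixes from longest down, /sn/ is the first permitted one, so coda /g/ | onset /sn/.
σ4/σ5 boundary: /fdf/ — longest licit onset from the right is /f/, leaving /fd/ as coda.
So the parse is beg.na.snog.snafd.fe.
Classifying each syllable: /beg/ (closed), /na/ (open), /snog/ (closed), /snafd/ (closed), /fe/ (open).
Open syllables: 2.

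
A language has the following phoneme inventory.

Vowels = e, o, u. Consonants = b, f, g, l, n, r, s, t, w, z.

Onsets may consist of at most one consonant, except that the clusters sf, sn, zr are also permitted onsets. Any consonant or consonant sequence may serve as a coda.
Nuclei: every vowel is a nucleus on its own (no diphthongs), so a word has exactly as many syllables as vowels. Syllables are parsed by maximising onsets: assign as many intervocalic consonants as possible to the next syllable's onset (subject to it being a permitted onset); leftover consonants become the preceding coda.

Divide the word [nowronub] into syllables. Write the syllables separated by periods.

now.ro.nub

Nuclei (vowels): o, o, u → 3 syllables.
Between /o/ (V1) and /o/ (V2): /wr/ splits as /w/ + /r/ (/r/ is the longest suffix that is a licit onset).
Between /o/ (V2) and /u/ (V3): /n/ is a single consonant, so it becomes the next onset.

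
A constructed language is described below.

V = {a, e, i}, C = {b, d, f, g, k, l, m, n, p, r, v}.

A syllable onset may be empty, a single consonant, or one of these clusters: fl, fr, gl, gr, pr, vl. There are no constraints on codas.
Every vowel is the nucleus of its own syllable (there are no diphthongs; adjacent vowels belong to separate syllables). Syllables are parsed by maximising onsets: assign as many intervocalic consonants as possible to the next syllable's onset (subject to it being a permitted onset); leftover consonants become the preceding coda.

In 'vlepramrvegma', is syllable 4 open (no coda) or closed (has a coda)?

open

The vowels are e, a, e, a — 4 nuclei, so 4 syllables.
Between /e/ (V1) and /a/ (V2): /pr/ is a licit onset in full, so it all attaches to the next syllable.
Between /a/ (V2) and /e/ (V3): cluster /mrv/ — the longest permitted-onset suffix is /v/; onset = /v/, preceding coda = /mr/.
Between /e/ (V3) and /a/ (V4): /gm/ splits as /g/ + /m/ (/m/ is the longest suffix that is a licit onset).
Putting it together: vle.pramr.veg.ma.
Syllable 4 is /ma/; it ends in its nucleus with no coda, so it is open.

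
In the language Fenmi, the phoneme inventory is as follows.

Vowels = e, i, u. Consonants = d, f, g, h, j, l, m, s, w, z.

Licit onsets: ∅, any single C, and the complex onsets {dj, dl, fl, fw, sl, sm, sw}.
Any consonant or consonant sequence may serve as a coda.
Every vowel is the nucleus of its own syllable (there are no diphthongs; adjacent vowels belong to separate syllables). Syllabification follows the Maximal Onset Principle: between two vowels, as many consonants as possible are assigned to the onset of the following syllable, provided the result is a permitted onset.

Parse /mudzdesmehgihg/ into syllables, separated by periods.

mudz.de.smeh.gihg

The vowels are u, e, e, i — 4 nuclei, so 4 syllables.
/u…e/ gap (V1→V2): cluster /dzd/ — the longest permitted-onset suffix is /d/; onset = /d/, preceding coda = /dz/.
/e…e/ gap (V2→V3): /sm/ — entire cluster is a permitted onset → onset /sm/, coda ∅.
/e…i/ gap (V3→V4): /hg/ — longest licit onset from the right is /g/, leaving /h/ as coda.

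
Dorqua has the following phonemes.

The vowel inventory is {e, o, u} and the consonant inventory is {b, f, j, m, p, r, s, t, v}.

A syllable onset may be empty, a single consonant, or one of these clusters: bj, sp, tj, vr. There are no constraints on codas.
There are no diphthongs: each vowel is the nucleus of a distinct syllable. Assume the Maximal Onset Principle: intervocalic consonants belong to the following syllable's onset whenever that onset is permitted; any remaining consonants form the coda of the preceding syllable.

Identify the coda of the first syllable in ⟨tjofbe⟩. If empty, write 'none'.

Nuclei (vowels): o, e → 2 syllables.
V1 /o/ – V2 /e/: /fb/ — longest licit onset from the right is /b/, leaving /f/ as coda.
Syllabification: tjof.be.
Syllable 1 is /tjof/: onset /tj/, nucleus /o/, coda /f/.

f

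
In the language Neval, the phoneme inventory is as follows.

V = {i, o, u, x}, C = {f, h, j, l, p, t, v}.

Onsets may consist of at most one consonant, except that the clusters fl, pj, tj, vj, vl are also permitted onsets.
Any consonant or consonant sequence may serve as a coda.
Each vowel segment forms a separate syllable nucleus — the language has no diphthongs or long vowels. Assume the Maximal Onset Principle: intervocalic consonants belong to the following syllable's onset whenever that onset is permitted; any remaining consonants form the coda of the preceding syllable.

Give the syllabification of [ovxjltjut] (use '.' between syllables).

Nuclei (vowels): o, x, u → 3 syllables.
V1 /o/ – V2 /x/: just /v/ — single C goes to the following onset.
V2 /x/ – V3 /u/: /jltj/ splits as /jl/ + /tj/ (/tj/ is the longest suffix that is a licit onset).

o.vxjl.tjut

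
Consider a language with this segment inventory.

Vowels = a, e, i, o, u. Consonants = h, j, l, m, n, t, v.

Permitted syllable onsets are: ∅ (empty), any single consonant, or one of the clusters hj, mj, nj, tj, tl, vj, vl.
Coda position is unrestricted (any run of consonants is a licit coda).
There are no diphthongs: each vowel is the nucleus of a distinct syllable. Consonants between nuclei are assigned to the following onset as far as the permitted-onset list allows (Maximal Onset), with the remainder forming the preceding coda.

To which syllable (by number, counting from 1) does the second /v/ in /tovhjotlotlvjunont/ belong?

Vowels present: o, o, o, u, o; each is a nucleus, giving 5 syllables.
/o…o/ gap (V1→V2): /vhj/ — longest licit onset from the right is /hj/, leaving /v/ as coda.
/o…o/ gap (V2→V3): /tl/ — entire cluster is a permitted onset → onset /tl/, coda ∅.
/o…u/ gap (V3→V4): /tlvj/ splits as /tl/ + /vj/ (/vj/ is the longest suffix that is a licit onset).
/u…o/ gap (V4→V5): /n/ → onset of the next syllable (single consonants are always licit onsets).
Result: tov.hjo.tlotl.vju.nont.
The second /v/ is in the onset of syllable 4 (/vju/).

4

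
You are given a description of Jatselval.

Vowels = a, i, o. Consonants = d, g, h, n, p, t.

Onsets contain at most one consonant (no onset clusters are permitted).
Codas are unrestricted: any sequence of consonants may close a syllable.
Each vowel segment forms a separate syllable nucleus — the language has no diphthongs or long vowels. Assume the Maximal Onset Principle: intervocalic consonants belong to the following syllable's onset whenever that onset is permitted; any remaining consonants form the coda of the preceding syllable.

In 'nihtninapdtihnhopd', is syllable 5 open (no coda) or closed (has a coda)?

Vowels present: i, i, a, i, o; each is a nucleus, giving 5 syllables.
Between /i/ (V1) and /i/ (V2): cluster /htn/ — the longest permitted-onset suffix is /n/; onset = /n/, preceding coda = /ht/.
Between /i/ (V2) and /a/ (V3): just /n/ — single C goes to the following onset.
Between /a/ (V3) and /i/ (V4): /pdt/ — longest licit onset from the right is /t/, leaving /pd/ as coda.
Between /i/ (V4) and /o/ (V5): /hnh/ — longest licit onset from the right is /h/, leaving /hn/ as coda.
Result: niht.ni.napd.tihn.hopd.
Syllable 5 is /hopd/ with coda /pd/, so it is closed.

closed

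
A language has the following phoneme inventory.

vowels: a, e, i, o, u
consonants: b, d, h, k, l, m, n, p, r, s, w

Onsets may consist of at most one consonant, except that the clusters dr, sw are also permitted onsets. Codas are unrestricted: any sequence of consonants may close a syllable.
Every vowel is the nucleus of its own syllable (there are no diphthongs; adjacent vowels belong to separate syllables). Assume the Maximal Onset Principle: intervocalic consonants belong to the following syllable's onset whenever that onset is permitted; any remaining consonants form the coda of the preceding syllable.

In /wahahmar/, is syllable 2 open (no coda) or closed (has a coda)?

closed

Nuclei (vowels): a, a, a → 3 syllables.
/a…a/ gap (V1→V2): just /h/ — single C goes to the following onset.
/a…a/ gap (V2→V3): /hm/ — longest licit onset from the right is /m/, leaving /h/ as coda.
Putting it together: wa.hah.mar.
Syllable 2 is /hah/ with coda /h/, so it is closed.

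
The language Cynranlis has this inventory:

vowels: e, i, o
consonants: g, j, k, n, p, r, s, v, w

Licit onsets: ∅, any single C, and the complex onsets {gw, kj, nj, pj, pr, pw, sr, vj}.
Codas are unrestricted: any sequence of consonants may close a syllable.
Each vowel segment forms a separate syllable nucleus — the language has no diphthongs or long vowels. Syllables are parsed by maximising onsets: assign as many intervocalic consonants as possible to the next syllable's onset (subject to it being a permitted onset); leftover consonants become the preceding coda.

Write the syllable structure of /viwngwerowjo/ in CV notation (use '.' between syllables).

The vowels are i, e, o, o — 4 nuclei, so 4 syllables.
σ1/σ2 boundary: cluster /wngw/ — the longest permitted-onset suffix is /gw/; onset = /gw/, preceding coda = /wn/.
σ2/σ3 boundary: /r/ is a single consonant, so it becomes the next onset.
σ3/σ4 boundary: cluster /wj/ — the longest permitted-onset suffix is /j/; onset = /j/, preceding coda = /w/.
Result: viwn.gwe.row.jo.
Mapping each syllable to C/V: /viwn/ → CVCC, /gwe/ → CCV, /row/ → CVC, /jo/ → CV.

CVCC.CCV.CVC.CV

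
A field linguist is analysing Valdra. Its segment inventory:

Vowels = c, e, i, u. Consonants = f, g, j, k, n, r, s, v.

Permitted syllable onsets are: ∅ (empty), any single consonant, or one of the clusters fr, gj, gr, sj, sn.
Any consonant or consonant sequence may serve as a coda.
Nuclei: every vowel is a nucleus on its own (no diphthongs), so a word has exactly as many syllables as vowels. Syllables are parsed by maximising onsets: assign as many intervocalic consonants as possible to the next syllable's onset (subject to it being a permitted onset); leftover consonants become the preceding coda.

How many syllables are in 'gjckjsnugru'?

3

Nuclei (vowels): c, u, u → 3 syllables.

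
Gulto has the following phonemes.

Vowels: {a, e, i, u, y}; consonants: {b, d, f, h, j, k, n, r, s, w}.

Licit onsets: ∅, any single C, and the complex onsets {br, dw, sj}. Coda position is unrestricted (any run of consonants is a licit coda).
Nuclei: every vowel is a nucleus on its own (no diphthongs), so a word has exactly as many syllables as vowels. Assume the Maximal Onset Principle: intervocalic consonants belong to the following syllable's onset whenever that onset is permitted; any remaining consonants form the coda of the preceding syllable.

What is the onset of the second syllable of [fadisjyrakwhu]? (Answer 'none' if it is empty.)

Nuclei (vowels): a, i, y, a, u → 5 syllables.
σ1/σ2 boundary: /d/ is a single consonant, so it becomes the next onset.
σ2/σ3 boundary: /sj/ is a licit onset in full, so it all attaches to the next syllable.
σ3/σ4 boundary: just /r/ — single C goes to the following onset.
σ4/σ5 boundary: /kwh/ splits as /kw/ + /h/ (/h/ is the longest suffix that is a licit onset).
Syllabification: fa.di.sjy.rakw.hu.
Syllable 2 is /di/: onset /d/, nucleus /i/, coda ∅.

d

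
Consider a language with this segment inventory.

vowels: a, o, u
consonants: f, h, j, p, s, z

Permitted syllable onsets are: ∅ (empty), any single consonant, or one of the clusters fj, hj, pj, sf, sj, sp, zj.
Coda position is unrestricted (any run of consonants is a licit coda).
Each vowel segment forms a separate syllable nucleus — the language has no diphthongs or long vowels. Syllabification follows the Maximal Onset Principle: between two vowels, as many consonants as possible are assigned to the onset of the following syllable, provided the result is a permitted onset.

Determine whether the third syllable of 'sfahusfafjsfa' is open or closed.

Nuclei (vowels): a, u, a, a → 4 syllables.
σ1/σ2 boundary: just /h/ — single C goes to the following onset.
σ2/σ3 boundary: cluster /sf/ — /sf/ is itself a permitted onset, so the whole cluster goes right; preceding coda = ∅.
σ3/σ4 boundary: /fjsf/; trying suffixes from longest down, /sf/ is the first permitted one, so coda /fj/ | onset /sf/.
So the parse is sfa.hu.sfafj.sfa.
Syllable 3 is /sfafj/ with coda /fj/, so it is closed.

closed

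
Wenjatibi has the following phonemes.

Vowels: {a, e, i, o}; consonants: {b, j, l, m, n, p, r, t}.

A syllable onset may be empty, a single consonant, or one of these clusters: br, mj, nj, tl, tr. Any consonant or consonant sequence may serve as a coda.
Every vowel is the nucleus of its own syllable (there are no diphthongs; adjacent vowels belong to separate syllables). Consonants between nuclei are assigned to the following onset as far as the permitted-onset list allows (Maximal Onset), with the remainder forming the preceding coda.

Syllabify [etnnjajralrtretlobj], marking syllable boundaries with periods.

etn.njaj.ralr.tre.tlobj

Nuclei (vowels): e, a, a, e, o → 5 syllables.
Between /e/ (V1) and /a/ (V2): cluster /tnnj/ — the longest permitted-onset suffix is /nj/; onset = /nj/, preceding coda = /tn/.
Between /a/ (V2) and /a/ (V3): /jr/ splits as /j/ + /r/ (/r/ is the longest suffix that is a licit onset).
Between /a/ (V3) and /e/ (V4): cluster /lrtr/ — the longest permitted-onset suffix is /tr/; onset = /tr/, preceding coda = /lr/.
Between /e/ (V4) and /o/ (V5): cluster /tl/ — /tl/ is itself a permitted onset, so the whole cluster goes right; preceding coda = ∅.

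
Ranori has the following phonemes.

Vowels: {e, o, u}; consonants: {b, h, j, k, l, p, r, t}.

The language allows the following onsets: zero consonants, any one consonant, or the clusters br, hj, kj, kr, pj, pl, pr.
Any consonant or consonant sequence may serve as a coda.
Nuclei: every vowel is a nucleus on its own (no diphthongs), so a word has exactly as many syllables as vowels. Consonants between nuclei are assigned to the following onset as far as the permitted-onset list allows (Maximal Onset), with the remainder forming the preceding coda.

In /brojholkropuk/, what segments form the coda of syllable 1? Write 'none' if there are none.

Vowels present: o, o, o, u; each is a nucleus, giving 4 syllables.
Between /o/ (V1) and /o/ (V2): /jh/ — longest licit onset from the right is /h/, leaving /j/ as coda.
Between /o/ (V2) and /o/ (V3): /lkr/; trying suffixes from longest down, /kr/ is the first permitted one, so coda /l/ | onset /kr/.
Between /o/ (V3) and /u/ (V4): /p/ → onset of the next syllable (single consonants are always licit onsets).
Result: broj.hol.kro.puk.
Syllable 1 is /broj/: onset /br/, nucleus /o/, coda /j/.

j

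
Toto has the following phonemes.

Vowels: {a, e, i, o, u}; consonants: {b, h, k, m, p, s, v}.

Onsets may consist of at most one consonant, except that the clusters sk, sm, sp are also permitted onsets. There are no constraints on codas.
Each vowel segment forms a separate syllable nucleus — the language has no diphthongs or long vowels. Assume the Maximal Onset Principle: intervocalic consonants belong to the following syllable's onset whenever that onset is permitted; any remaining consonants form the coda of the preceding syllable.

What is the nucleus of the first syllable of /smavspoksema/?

a

Vowels present: a, o, e, a; each is a nucleus, giving 4 syllables.
The first nucleus (vowel 1 from the left) is /a/.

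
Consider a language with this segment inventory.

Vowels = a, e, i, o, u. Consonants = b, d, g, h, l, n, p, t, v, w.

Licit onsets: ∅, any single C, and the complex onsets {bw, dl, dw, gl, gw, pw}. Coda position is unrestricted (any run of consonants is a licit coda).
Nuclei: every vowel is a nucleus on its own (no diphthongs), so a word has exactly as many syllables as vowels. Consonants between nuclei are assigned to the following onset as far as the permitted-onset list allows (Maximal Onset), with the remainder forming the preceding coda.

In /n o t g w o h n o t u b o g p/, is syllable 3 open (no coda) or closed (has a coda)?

The vowels are o, o, o, u, o — 5 nuclei, so 5 syllables.
σ1/σ2 boundary: /tgw/ — longest licit onset from the right is /gw/, leaving /t/ as coda.
σ2/σ3 boundary: /hn/ — longest licit onset from the right is /n/, leaving /h/ as coda.
σ3/σ4 boundary: /t/ → onset of the next syllable (single consonants are always licit onsets).
σ4/σ5 boundary: /b/ is a single consonant, so it becomes the next onset.
Result: not.gwoh.no.tu.bogp.
Syllable 3 is /no/; it ends in its nucleus with no coda, so it is open.

open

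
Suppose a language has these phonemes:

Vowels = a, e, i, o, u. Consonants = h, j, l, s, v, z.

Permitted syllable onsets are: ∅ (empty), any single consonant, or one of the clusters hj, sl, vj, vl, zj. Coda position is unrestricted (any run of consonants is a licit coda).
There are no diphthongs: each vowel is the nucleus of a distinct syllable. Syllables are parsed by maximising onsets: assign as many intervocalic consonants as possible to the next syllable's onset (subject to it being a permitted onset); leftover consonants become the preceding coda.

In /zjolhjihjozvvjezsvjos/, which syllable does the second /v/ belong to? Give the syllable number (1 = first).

The vowels are o, i, o, e, o — 5 nuclei, so 5 syllables.
σ1/σ2 boundary: /lhj/ — longest licit onset from the right is /hj/, leaving /l/ as coda.
σ2/σ3 boundary: /hj/ is a licit onset in full, so it all attaches to the next syllable.
σ3/σ4 boundary: /zvvj/ splits as /zv/ + /vj/ (/vj/ is the longest suffix that is a licit onset).
σ4/σ5 boundary: /zsvj/ — longest licit onset from the right is /vj/, leaving /zs/ as coda.
So the parse is zjol.hji.hjozv.vjezs.vjos.
The second /v/ is in the onset of syllable 4 (/vjezs/).

4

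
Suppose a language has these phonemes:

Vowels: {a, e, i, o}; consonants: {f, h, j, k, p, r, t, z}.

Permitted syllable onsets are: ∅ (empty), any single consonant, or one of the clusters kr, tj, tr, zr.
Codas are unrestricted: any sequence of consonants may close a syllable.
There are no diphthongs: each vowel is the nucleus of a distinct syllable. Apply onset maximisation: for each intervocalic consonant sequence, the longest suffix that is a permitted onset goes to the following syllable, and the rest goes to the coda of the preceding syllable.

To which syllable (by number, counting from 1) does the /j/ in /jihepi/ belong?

Nuclei (vowels): i, e, i → 3 syllables.
V1 /i/ – V2 /e/: just /h/ — single C goes to the following onset.
V2 /e/ – V3 /i/: /p/ → onset of the next syllable (single consonants are always licit onsets).
Syllabification: ji.he.pi.
The /j/ is in the onset of syllable 1 (/ji/).

1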